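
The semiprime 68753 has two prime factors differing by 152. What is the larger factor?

Since p = q + 152, we have 68753 = q(q + 152), so q² + 152q − 68753 = 0.
Discriminant: 152² + 4·68753 = 23104 + 275012 = 298116; √298116 = 546.
q = (−152 + 546)/2 = 197, and p = q + 152 = 349.
Check: 197 · 349 = 68753.

349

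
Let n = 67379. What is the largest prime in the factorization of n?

73

67379 = 13 · 5183
5183 = 71 · 73
73 is prime.
So 67379 = 13 · 71 · 73; the largest prime factor is 73.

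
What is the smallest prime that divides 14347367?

97

14347367 is odd.
Digit sum 35, not divisible by 3.
Ends in 7: not divisible by 5.
7: 14347367 = 7·2049623 + 6
11: 14347367 = 11·1304306 + 1
13: 14347367 = 13·1103643 + 8
17: 14347367 = 17·843962 + 13
19: 14347367 = 19·755124 + 11
23: 14347367 = 23·623798 + 13
29: 14347367 = 29·494736 + 23
31: 14347367 = 31·462818 + 9
37: 14347367 = 37·387766 + 25
41: 14347367 = 41·349935 + 32
43: 14347367 = 43·333659 + 30
47: 14347367 = 47·305263 + 6
53: 14347367 = 53·270705 + 2
59: 14347367 = 59·243175 + 42
61: 14347367 = 61·235202 + 45
67: 14347367 = 67·214139 + 54
71: 14347367 = 71·202075 + 42
73: 14347367 = 73·196539 + 20
79: 14347367 = 79·181612 + 19
83: 14347367 = 83·172859 + 70
89: 14347367 = 89·161206 + 33
97: 14347367 = 97·147911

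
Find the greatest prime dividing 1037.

61

1037 = 17 · 61
61 is prime.
So 1037 = 17 · 61; the largest prime factor is 61.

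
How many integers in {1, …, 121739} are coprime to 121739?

Factor: 121739 = 23 · 67 · 79.
φ(121739) = (23−1) · (67−1) · (79−1) = 22 · 66 · 78 = 113256.

113256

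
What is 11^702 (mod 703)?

1

11^1 ≡ 11 (mod 703)
11^2 ≡ 11^2 = 121 ≡ 121 (mod 703)
11^4 ≡ 121^2 = 14641 ≡ 581 (mod 703)
11^8 ≡ 581^2 = 337561 ≡ 121 (mod 703)
11^16 ≡ 121^2 = 14641 ≡ 581 (mod 703)
11^32 ≡ 581^2 = 337561 ≡ 121 (mod 703)
11^64 ≡ 121^2 = 14641 ≡ 581 (mod 703)
11^128 ≡ 581^2 = 337561 ≡ 121 (mod 703)
11^256 ≡ 121^2 = 14641 ≡ 581 (mod 703)
11^512 ≡ 581^2 = 337561 ≡ 121 (mod 703)
702 = 512 + 128 + 32 + 16 + 8 + 4 + 2 in binary powers of 2.
So 11^702 ≡ 121 · 121 · 121 · 581 · 121 · 581 · 121 ≡ 1 (mod 703).
Since the result is 1, base 11 gives no evidence that 703 is composite.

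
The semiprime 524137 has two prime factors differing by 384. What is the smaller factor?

557

Since p = q + 384, we have 524137 = q(q + 384), so q² + 384q − 524137 = 0.
Discriminant: 384² + 4·524137 = 147456 + 2096548 = 2244004; √2244004 = 1498.
q = (−384 + 1498)/2 = 557, and p = q + 384 = 941.
Check: 557 · 941 = 524137.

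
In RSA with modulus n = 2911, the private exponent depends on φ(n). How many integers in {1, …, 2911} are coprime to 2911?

Factor: 2911 = 41 · 71.
φ(2911) = (41−1) · (71−1) = 40 · 70 = 2800.

2800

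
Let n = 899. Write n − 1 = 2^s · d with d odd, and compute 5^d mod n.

899 − 1 = 898 = 2^1 · 449, so d = 449.
5^1 ≡ 5 (mod 899)
5^2 ≡ 5^2 = 25 ≡ 25 (mod 899)
5^4 ≡ 25^2 = 625 ≡ 625 (mod 899)
5^8 ≡ 625^2 = 390625 ≡ 459 (mod 899)
5^16 ≡ 459^2 = 210681 ≡ 315 (mod 899)
5^32 ≡ 315^2 = 99225 ≡ 335 (mod 899)
5^64 ≡ 335^2 = 112225 ≡ 749 (mod 899)
5^128 ≡ 749^2 = 561001 ≡ 25 (mod 899)
5^256 ≡ 25^2 = 625 ≡ 625 (mod 899)
449 = 256 + 128 + 64 + 1 in binary powers of 2.
So 5^449 ≡ 625 · 25 · 749 · 5 ≡ 614 (mod 899).
Squaring chain: 614; never reaches −1, so base 5 is a Miller–Rabin witness that 899 is composite.

614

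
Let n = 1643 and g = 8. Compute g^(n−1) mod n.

250

8^1 ≡ 8 (mod 1643)
8^2 ≡ 8^2 = 64 ≡ 64 (mod 1643)
8^4 ≡ 64^2 = 4096 ≡ 810 (mod 1643)
8^8 ≡ 810^2 = 656100 ≡ 543 (mod 1643)
8^16 ≡ 543^2 = 294849 ≡ 752 (mod 1643)
8^32 ≡ 752^2 = 565504 ≡ 312 (mod 1643)
8^64 ≡ 312^2 = 97344 ≡ 407 (mod 1643)
8^128 ≡ 407^2 = 165649 ≡ 1349 (mod 1643)
8^256 ≡ 1349^2 = 1819801 ≡ 1000 (mod 1643)
8^512 ≡ 1000^2 = 1000000 ≡ 1056 (mod 1643)
8^1024 ≡ 1056^2 = 1115136 ≡ 1182 (mod 1643)
1642 = 1024 + 512 + 64 + 32 + 8 + 2 in binary powers of 2.
So 8^1642 ≡ 1182 · 1056 · 407 · 312 · 543 · 64 ≡ 250 (mod 1643).
Since 250 ≠ 1, base 8 is a Fermat witness: 1643 is composite.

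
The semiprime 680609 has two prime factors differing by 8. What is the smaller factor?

Since p = q + 8, we have 680609 = q(q + 8), so q² + 8q − 680609 = 0.
Discriminant: 8² + 4·680609 = 64 + 2722436 = 2722500; √2722500 = 1650.
q = (−8 + 1650)/2 = 821, and p = q + 8 = 829.
Check: 821 · 829 = 680609.

821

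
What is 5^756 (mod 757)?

5^1 ≡ 5 (mod 757)
5^2 ≡ 5^2 = 25 ≡ 25 (mod 757)
5^4 ≡ 25^2 = 625 ≡ 625 (mod 757)
5^8 ≡ 625^2 = 390625 ≡ 13 (mod 757)
5^16 ≡ 13^2 = 169 ≡ 169 (mod 757)
5^32 ≡ 169^2 = 28561 ≡ 552 (mod 757)
5^64 ≡ 552^2 = 304704 ≡ 390 (mod 757)
5^128 ≡ 390^2 = 152100 ≡ 700 (mod 757)
5^256 ≡ 700^2 = 490000 ≡ 221 (mod 757)
5^512 ≡ 221^2 = 48841 ≡ 393 (mod 757)
756 = 512 + 128 + 64 + 32 + 16 + 4 in binary powers of 2.
So 5^756 ≡ 393 · 700 · 390 · 552 · 169 · 625 ≡ 1 (mod 757).
Since the result is 1, base 5 gives no evidence that 757 is composite.

1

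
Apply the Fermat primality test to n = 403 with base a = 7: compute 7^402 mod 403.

7^1 ≡ 7 (mod 403)
7^2 ≡ 7^2 = 49 ≡ 49 (mod 403)
7^4 ≡ 49^2 = 2401 ≡ 386 (mod 403)
7^8 ≡ 386^2 = 148996 ≡ 289 (mod 403)
7^16 ≡ 289^2 = 83521 ≡ 100 (mod 403)
7^32 ≡ 100^2 = 10000 ≡ 328 (mod 403)
7^64 ≡ 328^2 = 107584 ≡ 386 (mod 403)
7^128 ≡ 386^2 = 148996 ≡ 289 (mod 403)
7^256 ≡ 289^2 = 83521 ≡ 100 (mod 403)
402 = 256 + 128 + 16 + 2 in binary powers of 2.
So 7^402 ≡ 100 · 289 · 100 · 49 ≡ 233 (mod 403).
Since 233 ≠ 1, base 7 is a Fermat witness: 403 is composite.

233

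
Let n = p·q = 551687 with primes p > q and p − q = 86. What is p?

787

Since p = q + 86, we have 551687 = q(q + 86), so q² + 86q − 551687 = 0.
Discriminant: 86² + 4·551687 = 7396 + 2206748 = 2214144; √2214144 = 1488.
q = (−86 + 1488)/2 = 701, and p = q + 86 = 787.
Check: 701 · 787 = 551687.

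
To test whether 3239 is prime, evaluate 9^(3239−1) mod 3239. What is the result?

9^1 ≡ 9 (mod 3239)
9^2 ≡ 9^2 = 81 ≡ 81 (mod 3239)
9^4 ≡ 81^2 = 6561 ≡ 83 (mod 3239)
9^8 ≡ 83^2 = 6889 ≡ 411 (mod 3239)
9^16 ≡ 411^2 = 168921 ≡ 493 (mod 3239)
9^32 ≡ 493^2 = 243049 ≡ 124 (mod 3239)
9^64 ≡ 124^2 = 15376 ≡ 2420 (mod 3239)
9^128 ≡ 2420^2 = 5856400 ≡ 288 (mod 3239)
9^256 ≡ 288^2 = 82944 ≡ 1969 (mod 3239)
9^512 ≡ 1969^2 = 3876961 ≡ 3117 (mod 3239)
9^1024 ≡ 3117^2 = 9715689 ≡ 1928 (mod 3239)
9^2048 ≡ 1928^2 = 3717184 ≡ 2051 (mod 3239)
3238 = 2048 + 1024 + 128 + 32 + 4 + 2 in binary powers of 2.
So 9^3238 ≡ 2051 · 1928 · 288 · 124 · 83 · 81 ≡ 1352 (mod 3239).
Since 1352 ≠ 1, base 9 is a Fermat witness: 3239 is composite.

1352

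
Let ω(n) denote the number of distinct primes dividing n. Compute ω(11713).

11713 = 13 · 901
901 = 17 · 53
11713 = 13 · 17 · 53, which has 3 distinct prime factors.

3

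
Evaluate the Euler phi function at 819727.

Factor: 819727 = 47 · 107 · 163.
φ(819727) = (47−1) · (107−1) · (163−1) = 46 · 106 · 162 = 789912.

789912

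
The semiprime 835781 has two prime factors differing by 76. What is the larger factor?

953

Since p = q + 76, we have 835781 = q(q + 76), so q² + 76q − 835781 = 0.
Discriminant: 76² + 4·835781 = 5776 + 3343124 = 3348900; √3348900 = 1830.
q = (−76 + 1830)/2 = 877, and p = q + 76 = 953.
Check: 877 · 953 = 835781.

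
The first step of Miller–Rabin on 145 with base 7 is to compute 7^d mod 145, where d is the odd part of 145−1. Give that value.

107

145 − 1 = 144 = 2^4 · 9, so d = 9.
7^1 ≡ 7 (mod 145)
7^2 ≡ 7^2 = 49 ≡ 49 (mod 145)
7^4 ≡ 49^2 = 2401 ≡ 81 (mod 145)
7^8 ≡ 81^2 = 6561 ≡ 36 (mod 145)
9 = 8 + 1 in binary powers of 2.
So 7^9 ≡ 36 · 7 ≡ 107 (mod 145).
Squaring chain: 107 → 139 → 36 → 136; never reaches −1, so base 7 is a Miller–Rabin witness that 145 is composite.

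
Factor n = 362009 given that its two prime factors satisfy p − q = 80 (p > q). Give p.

Since p = q + 80, we have 362009 = q(q + 80), so q² + 80q − 362009 = 0.
Discriminant: 80² + 4·362009 = 6400 + 1448036 = 1454436; √1454436 = 1206.
q = (−80 + 1206)/2 = 563, and p = q + 80 = 643.
Check: 563 · 643 = 362009.

643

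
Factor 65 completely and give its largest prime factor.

13

65 = 5 · 13
13 is prime.
So 65 = 5 · 13; the largest prime factor is 13.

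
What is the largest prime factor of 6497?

6497 = 73 · 89
89 is prime.
So 6497 = 73 · 89; the largest prime factor is 89.

89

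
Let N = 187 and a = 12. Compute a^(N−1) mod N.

111

12^1 ≡ 12 (mod 187)
12^2 ≡ 12^2 = 144 ≡ 144 (mod 187)
12^4 ≡ 144^2 = 20736 ≡ 166 (mod 187)
12^8 ≡ 166^2 = 27556 ≡ 67 (mod 187)
12^16 ≡ 67^2 = 4489 ≡ 1 (mod 187)
12^32 ≡ 1^2 = 1 ≡ 1 (mod 187)
12^64 ≡ 1^2 = 1 ≡ 1 (mod 187)
12^128 ≡ 1^2 = 1 ≡ 1 (mod 187)
186 = 128 + 32 + 16 + 8 + 2 in binary powers of 2.
So 12^186 ≡ 1 · 1 · 1 · 67 · 144 ≡ 111 (mod 187).
Since 111 ≠ 1, base 12 is a Fermat witness: 187 is composite.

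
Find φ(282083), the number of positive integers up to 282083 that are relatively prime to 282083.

Factor: 282083 = 29 · 71 · 137.
φ(282083) = (29−1) · (71−1) · (137−1) = 28 · 70 · 136 = 266560.

266560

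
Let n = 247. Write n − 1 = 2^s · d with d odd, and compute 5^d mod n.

247 − 1 = 246 = 2^1 · 123, so d = 123.
5^1 ≡ 5 (mod 247)
5^2 ≡ 5^2 = 25 ≡ 25 (mod 247)
5^4 ≡ 25^2 = 625 ≡ 131 (mod 247)
5^8 ≡ 131^2 = 17161 ≡ 118 (mod 247)
5^16 ≡ 118^2 = 13924 ≡ 92 (mod 247)
5^32 ≡ 92^2 = 8464 ≡ 66 (mod 247)
5^64 ≡ 66^2 = 4356 ≡ 157 (mod 247)
123 = 64 + 32 + 16 + 8 + 2 + 1 in binary powers of 2.
So 5^123 ≡ 157 · 66 · 92 · 118 · 25 · 5 ≡ 216 (mod 247).
Squaring chain: 216; never reaches −1, so base 5 is a Miller–Rabin witness that 247 is composite.

216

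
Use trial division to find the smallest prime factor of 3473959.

3473959 is odd.
Digit sum 40, not divisible by 3.
Ends in 9: not divisible by 5.
7: 3473959 = 7·496279 + 6
11: 3473959 = 11·315814 + 5
13: 3473959 = 13·267227 + 8
17: 3473959 = 17·204350 + 9
19: 3473959 = 19·182839 + 18
23: 3473959 = 23·151041 + 16
29: 3473959 = 29·119791 + 20
31: 3473959 = 31·112063 + 6
37: 3473959 = 37·93890 + 29
41: 3473959 = 41·84730 + 29
43: 3473959 = 43·80789 + 32
47: 3473959 = 47·73914 + 1
53: 3473959 = 53·65546 + 21
59: 3473959 = 59·58880 + 39
61: 3473959 = 61·56950 + 9
67: 3473959 = 67·51850 + 9
71: 3473959 = 71·48929

71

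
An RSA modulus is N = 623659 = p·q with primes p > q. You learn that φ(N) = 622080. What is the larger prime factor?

φ(n) = (p−1)(q−1) = n − (p+q) + 1, so p + q = 623659 − 622080 + 1 = 1580.
p and q are the roots of t² − 1580t + 623659 = 0.
Discriminant: 1580² − 4·623659 = 2496400 − 2494636 = 1764; √1764 = 42.
q = (1580 − 42)/2 = 769, p = (1580 + 42)/2 = 811.
Check: 769 · 811 = 623659.

811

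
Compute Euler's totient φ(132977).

119808

Factor: 132977 = 13 · 53 · 193.
φ(132977) = (13−1) · (53−1) · (193−1) = 12 · 52 · 192 = 119808.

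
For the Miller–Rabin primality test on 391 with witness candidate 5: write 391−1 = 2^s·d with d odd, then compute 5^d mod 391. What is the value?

329

391 − 1 = 390 = 2^1 · 195, so d = 195.
5^1 ≡ 5 (mod 391)
5^2 ≡ 5^2 = 25 ≡ 25 (mod 391)
5^4 ≡ 25^2 = 625 ≡ 234 (mod 391)
5^8 ≡ 234^2 = 54756 ≡ 16 (mod 391)
5^16 ≡ 16^2 = 256 ≡ 256 (mod 391)
5^32 ≡ 256^2 = 65536 ≡ 239 (mod 391)
5^64 ≡ 239^2 = 57121 ≡ 35 (mod 391)
5^128 ≡ 35^2 = 1225 ≡ 52 (mod 391)
195 = 128 + 64 + 2 + 1 in binary powers of 2.
So 5^195 ≡ 52 · 35 · 25 · 5 ≡ 329 (mod 391).
Squaring chain: 329; never reaches −1, so base 5 is a Miller–Rabin witness that 391 is composite.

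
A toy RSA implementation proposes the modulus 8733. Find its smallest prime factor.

8733 is odd.
Digit sum 21, divisible by 3.

3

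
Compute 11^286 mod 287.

11^1 ≡ 11 (mod 287)
11^2 ≡ 11^2 = 121 ≡ 121 (mod 287)
11^4 ≡ 121^2 = 14641 ≡ 4 (mod 287)
11^8 ≡ 4^2 = 16 ≡ 16 (mod 287)
11^16 ≡ 16^2 = 256 ≡ 256 (mod 287)
11^32 ≡ 256^2 = 65536 ≡ 100 (mod 287)
11^64 ≡ 100^2 = 10000 ≡ 242 (mod 287)
11^128 ≡ 242^2 = 58564 ≡ 16 (mod 287)
11^256 ≡ 16^2 = 256 ≡ 256 (mod 287)
286 = 256 + 16 + 8 + 4 + 2 in binary powers of 2.
So 11^286 ≡ 256 · 256 · 16 · 4 · 121 ≡ 74 (mod 287).
Since 74 ≠ 1, base 11 is a Fermat witness: 287 is composite.

74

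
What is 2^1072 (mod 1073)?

2^1 ≡ 2 (mod 1073)
2^2 ≡ 2^2 = 4 ≡ 4 (mod 1073)
2^4 ≡ 4^2 = 16 ≡ 16 (mod 1073)
2^8 ≡ 16^2 = 256 ≡ 256 (mod 1073)
2^16 ≡ 256^2 = 65536 ≡ 83 (mod 1073)
2^32 ≡ 83^2 = 6889 ≡ 451 (mod 1073)
2^64 ≡ 451^2 = 203401 ≡ 604 (mod 1073)
2^128 ≡ 604^2 = 364816 ≡ 1069 (mod 1073)
2^256 ≡ 1069^2 = 1142761 ≡ 16 (mod 1073)
2^512 ≡ 16^2 = 256 ≡ 256 (mod 1073)
2^1024 ≡ 256^2 = 65536 ≡ 83 (mod 1073)
1072 = 1024 + 32 + 16 in binary powers of 2.
So 2^1072 ≡ 83 · 451 · 83 ≡ 604 (mod 1073).
Since 604 ≠ 1, base 2 is a Fermat witness: 1073 is composite.

604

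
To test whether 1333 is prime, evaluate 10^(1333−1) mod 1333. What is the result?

686

10^1 ≡ 10 (mod 1333)
10^2 ≡ 10^2 = 100 ≡ 100 (mod 1333)
10^4 ≡ 100^2 = 10000 ≡ 669 (mod 1333)
10^8 ≡ 669^2 = 447561 ≡ 1006 (mod 1333)
10^16 ≡ 1006^2 = 1012036 ≡ 289 (mod 1333)
10^32 ≡ 289^2 = 83521 ≡ 875 (mod 1333)
10^64 ≡ 875^2 = 765625 ≡ 483 (mod 1333)
10^128 ≡ 483^2 = 233289 ≡ 14 (mod 1333)
10^256 ≡ 14^2 = 196 ≡ 196 (mod 1333)
10^512 ≡ 196^2 = 38416 ≡ 1092 (mod 1333)
10^1024 ≡ 1092^2 = 1192464 ≡ 762 (mod 1333)
1332 = 1024 + 256 + 32 + 16 + 4 in binary powers of 2.
So 10^1332 ≡ 762 · 196 · 875 · 289 · 669 ≡ 686 (mod 1333).
Since 686 ≠ 1, base 10 is a Fermat witness: 1333 is composite.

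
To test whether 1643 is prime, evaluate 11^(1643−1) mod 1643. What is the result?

11^1 ≡ 11 (mod 1643)
11^2 ≡ 11^2 = 121 ≡ 121 (mod 1643)
11^4 ≡ 121^2 = 14641 ≡ 1497 (mod 1643)
11^8 ≡ 1497^2 = 2241009 ≡ 1600 (mod 1643)
11^16 ≡ 1600^2 = 2560000 ≡ 206 (mod 1643)
11^32 ≡ 206^2 = 42436 ≡ 1361 (mod 1643)
11^64 ≡ 1361^2 = 1852321 ≡ 660 (mod 1643)
11^128 ≡ 660^2 = 435600 ≡ 205 (mod 1643)
11^256 ≡ 205^2 = 42025 ≡ 950 (mod 1643)
11^512 ≡ 950^2 = 902500 ≡ 493 (mod 1643)
11^1024 ≡ 493^2 = 243049 ≡ 1528 (mod 1643)
1642 = 1024 + 512 + 64 + 32 + 8 + 2 in binary powers of 2.
So 11^1642 ≡ 1528 · 493 · 660 · 1361 · 1600 · 121 ≡ 1444 (mod 1643).
Since 1444 ≠ 1, base 11 is a Fermat witness: 1643 is composite.

1444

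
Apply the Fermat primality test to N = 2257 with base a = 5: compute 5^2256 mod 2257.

5^1 ≡ 5 (mod 2257)
5^2 ≡ 5^2 = 25 ≡ 25 (mod 2257)
5^4 ≡ 25^2 = 625 ≡ 625 (mod 2257)
5^8 ≡ 625^2 = 390625 ≡ 164 (mod 2257)
5^16 ≡ 164^2 = 26896 ≡ 2069 (mod 2257)
5^32 ≡ 2069^2 = 4280761 ≡ 1489 (mod 2257)
5^64 ≡ 1489^2 = 2217121 ≡ 747 (mod 2257)
5^128 ≡ 747^2 = 558009 ≡ 530 (mod 2257)
5^256 ≡ 530^2 = 280900 ≡ 1032 (mod 2257)
5^512 ≡ 1032^2 = 1065024 ≡ 1977 (mod 2257)
5^1024 ≡ 1977^2 = 3908529 ≡ 1662 (mod 2257)
5^2048 ≡ 1662^2 = 2762244 ≡ 1933 (mod 2257)
2256 = 2048 + 128 + 64 + 16 in binary powers of 2.
So 5^2256 ≡ 1933 · 530 · 747 · 2069 ≡ 1839 (mod 2257).
Since 1839 ≠ 1, base 5 is a Fermat witness: 2257 is composite.

1839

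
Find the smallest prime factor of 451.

451 is odd.
Digit sum 10, not divisible by 3.
Ends in 1: not divisible by 5.
7: 451 = 7·64 + 3
11: 451 = 11·41

11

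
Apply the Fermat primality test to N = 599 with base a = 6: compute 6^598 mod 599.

1

6^1 ≡ 6 (mod 599)
6^2 ≡ 6^2 = 36 ≡ 36 (mod 599)
6^4 ≡ 36^2 = 1296 ≡ 98 (mod 599)
6^8 ≡ 98^2 = 9604 ≡ 20 (mod 599)
6^16 ≡ 20^2 = 400 ≡ 400 (mod 599)
6^32 ≡ 400^2 = 160000 ≡ 67 (mod 599)
6^64 ≡ 67^2 = 4489 ≡ 296 (mod 599)
6^128 ≡ 296^2 = 87616 ≡ 162 (mod 599)
6^256 ≡ 162^2 = 26244 ≡ 487 (mod 599)
6^512 ≡ 487^2 = 237169 ≡ 564 (mod 599)
598 = 512 + 64 + 16 + 4 + 2 in binary powers of 2.
So 6^598 ≡ 564 · 296 · 400 · 98 · 36 ≡ 1 (mod 599).
Since the result is 1, base 6 gives no evidence that 599 is composite.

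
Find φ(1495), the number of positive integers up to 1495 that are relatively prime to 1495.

1056

Factor: 1495 = 5 · 13 · 23.
φ(1495) = (5−1) · (13−1) · (23−1) = 4 · 12 · 22 = 1056.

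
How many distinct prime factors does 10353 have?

10353 = 3 · 3451
3451 = 7 · 493
493 = 17 · 29
10353 = 3 · 7 · 17 · 29, which has 4 distinct prime factors.

4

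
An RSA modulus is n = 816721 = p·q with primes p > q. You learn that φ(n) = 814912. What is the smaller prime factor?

φ(n) = (p−1)(q−1) = n − (p+q) + 1, so p + q = 816721 − 814912 + 1 = 1810.
p and q are the roots of t² − 1810t + 816721 = 0.
Discriminant: 1810² − 4·816721 = 3276100 − 3266884 = 9216; √9216 = 96.
q = (1810 − 96)/2 = 857, p = (1810 + 96)/2 = 953.
Check: 857 · 953 = 816721.

857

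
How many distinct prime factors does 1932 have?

1932 = 2^2 · 483
483 = 3 · 161
161 = 7 · 23
1932 = 2^2 · 3 · 7 · 23, which has 4 distinct prime factors.

4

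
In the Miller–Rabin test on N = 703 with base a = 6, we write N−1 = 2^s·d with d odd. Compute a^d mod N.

703 − 1 = 702 = 2^1 · 351, so d = 351.
6^1 ≡ 6 (mod 703)
6^2 ≡ 6^2 = 36 ≡ 36 (mod 703)
6^4 ≡ 36^2 = 1296 ≡ 593 (mod 703)
6^8 ≡ 593^2 = 351649 ≡ 149 (mod 703)
6^16 ≡ 149^2 = 22201 ≡ 408 (mod 703)
6^32 ≡ 408^2 = 166464 ≡ 556 (mod 703)
6^64 ≡ 556^2 = 309136 ≡ 519 (mod 703)
6^128 ≡ 519^2 = 269361 ≡ 112 (mod 703)
6^256 ≡ 112^2 = 12544 ≡ 593 (mod 703)
351 = 256 + 64 + 16 + 8 + 4 + 2 + 1 in binary powers of 2.
So 6^351 ≡ 593 · 519 · 408 · 149 · 593 · 36 · 6 ≡ 438 (mod 703).
Squaring chain: 438; never reaches −1, so base 6 is a Miller–Rabin witness that 703 is composite.

438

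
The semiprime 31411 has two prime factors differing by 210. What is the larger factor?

Since p = q + 210, we have 31411 = q(q + 210), so q² + 210q − 31411 = 0.
Discriminant: 210² + 4·31411 = 44100 + 125644 = 169744; √169744 = 412.
q = (−210 + 412)/2 = 101, and p = q + 210 = 311.
Check: 101 · 311 = 31411.

311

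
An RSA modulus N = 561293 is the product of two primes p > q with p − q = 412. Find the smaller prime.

571

Since p = q + 412, we have 561293 = q(q + 412), so q² + 412q − 561293 = 0.
Discriminant: 412² + 4·561293 = 169744 + 2245172 = 2414916; √2414916 = 1554.
q = (−412 + 1554)/2 = 571, and p = q + 412 = 983.
Check: 571 · 983 = 561293.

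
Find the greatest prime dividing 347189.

347189 = 47 · 7387
7387 = 83 · 89
89 is prime.
So 347189 = 47 · 83 · 89; the largest prime factor is 89.

89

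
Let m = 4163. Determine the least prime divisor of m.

23

4163 is odd.
Digit sum 14, not divisible by 3.
Ends in 3: not divisible by 5.
7: 4163 = 7·594 + 5
11: 4163 = 11·378 + 5
13: 4163 = 13·320 + 3
17: 4163 = 17·244 + 15
19: 4163 = 19·219 + 2
23: 4163 = 23·181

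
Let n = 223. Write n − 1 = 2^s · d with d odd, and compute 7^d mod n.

1

223 − 1 = 222 = 2^1 · 111, so d = 111.
7^1 ≡ 7 (mod 223)
7^2 ≡ 7^2 = 49 ≡ 49 (mod 223)
7^4 ≡ 49^2 = 2401 ≡ 171 (mod 223)
7^8 ≡ 171^2 = 29241 ≡ 28 (mod 223)
7^16 ≡ 28^2 = 784 ≡ 115 (mod 223)
7^32 ≡ 115^2 = 13225 ≡ 68 (mod 223)
7^64 ≡ 68^2 = 4624 ≡ 164 (mod 223)
111 = 64 + 32 + 8 + 4 + 2 + 1 in binary powers of 2.
So 7^111 ≡ 164 · 68 · 28 · 171 · 49 · 7 ≡ 1 (mod 223).
Since 7^d ≡ 1 (mod 223), base 7 does not prove 223 composite.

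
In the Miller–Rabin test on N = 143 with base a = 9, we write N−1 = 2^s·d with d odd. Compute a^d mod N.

143 − 1 = 142 = 2^1 · 71, so d = 71.
9^1 ≡ 9 (mod 143)
9^2 ≡ 9^2 = 81 ≡ 81 (mod 143)
9^4 ≡ 81^2 = 6561 ≡ 126 (mod 143)
9^8 ≡ 126^2 = 15876 ≡ 3 (mod 143)
9^16 ≡ 3^2 = 9 ≡ 9 (mod 143)
9^32 ≡ 9^2 = 81 ≡ 81 (mod 143)
9^64 ≡ 81^2 = 6561 ≡ 126 (mod 143)
71 = 64 + 4 + 2 + 1 in binary powers of 2.
So 9^71 ≡ 126 · 126 · 81 · 9 ≡ 42 (mod 143).
Squaring chain: 42; never reaches −1, so base 9 is a Miller–Rabin witness that 143 is composite.

42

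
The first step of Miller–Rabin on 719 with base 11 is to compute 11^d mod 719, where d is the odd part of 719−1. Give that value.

719 − 1 = 718 = 2^1 · 359, so d = 359.
11^1 ≡ 11 (mod 719)
11^2 ≡ 11^2 = 121 ≡ 121 (mod 719)
11^4 ≡ 121^2 = 14641 ≡ 261 (mod 719)
11^8 ≡ 261^2 = 68121 ≡ 535 (mod 719)
11^16 ≡ 535^2 = 286225 ≡ 63 (mod 719)
11^32 ≡ 63^2 = 3969 ≡ 374 (mod 719)
11^64 ≡ 374^2 = 139876 ≡ 390 (mod 719)
11^128 ≡ 390^2 = 152100 ≡ 391 (mod 719)
11^256 ≡ 391^2 = 152881 ≡ 453 (mod 719)
359 = 256 + 64 + 32 + 4 + 2 + 1 in binary powers of 2.
So 11^359 ≡ 453 · 390 · 374 · 261 · 121 · 11 ≡ 718 (mod 719).
Since 11^d ≡ 718 (mod 719), base 11 does not prove 719 composite.

718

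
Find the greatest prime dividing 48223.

83

48223 = 7 · 6889
6889 = 83 · 83
83 = 83 · 1
So 48223 = 7 · 83^2; the largest prime factor is 83.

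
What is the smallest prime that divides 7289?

7289 is odd.
Digit sum 26, not divisible by 3.
Ends in 9: not divisible by 5.
7: 7289 = 7·1041 + 2
11: 7289 = 11·662 + 7
13: 7289 = 13·560 + 9
17: 7289 = 17·428 + 13
19: 7289 = 19·383 + 12
23: 7289 = 23·316 + 21
29: 7289 = 29·251 + 10
31: 7289 = 31·235 + 4
37: 7289 = 37·197

37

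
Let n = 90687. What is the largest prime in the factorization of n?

90687 = 3 · 30229
30229 = 19 · 1591
1591 = 37 · 43
43 is prime.
So 90687 = 3 · 19 · 37 · 43; the largest prime factor is 43.

43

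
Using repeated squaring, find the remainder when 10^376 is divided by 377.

107

10^1 ≡ 10 (mod 377)
10^2 ≡ 10^2 = 100 ≡ 100 (mod 377)
10^4 ≡ 100^2 = 10000 ≡ 198 (mod 377)
10^8 ≡ 198^2 = 39204 ≡ 373 (mod 377)
10^16 ≡ 373^2 = 139129 ≡ 16 (mod 377)
10^32 ≡ 16^2 = 256 ≡ 256 (mod 377)
10^64 ≡ 256^2 = 65536 ≡ 315 (mod 377)
10^128 ≡ 315^2 = 99225 ≡ 74 (mod 377)
10^256 ≡ 74^2 = 5476 ≡ 198 (mod 377)
376 = 256 + 64 + 32 + 16 + 8 in binary powers of 2.
So 10^376 ≡ 198 · 315 · 256 · 16 · 373 ≡ 107 (mod 377).
Since 107 ≠ 1, base 10 is a Fermat witness: 377 is composite.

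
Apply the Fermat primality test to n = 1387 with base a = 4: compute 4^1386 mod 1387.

1

4^1 ≡ 4 (mod 1387)
4^2 ≡ 4^2 = 16 ≡ 16 (mod 1387)
4^4 ≡ 16^2 = 256 ≡ 256 (mod 1387)
4^8 ≡ 256^2 = 65536 ≡ 347 (mod 1387)
4^16 ≡ 347^2 = 120409 ≡ 1127 (mod 1387)
4^32 ≡ 1127^2 = 1270129 ≡ 1024 (mod 1387)
4^64 ≡ 1024^2 = 1048576 ≡ 4 (mod 1387)
4^128 ≡ 4^2 = 16 ≡ 16 (mod 1387)
4^256 ≡ 16^2 = 256 ≡ 256 (mod 1387)
4^512 ≡ 256^2 = 65536 ≡ 347 (mod 1387)
4^1024 ≡ 347^2 = 120409 ≡ 1127 (mod 1387)
1386 = 1024 + 256 + 64 + 32 + 8 + 2 in binary powers of 2.
So 4^1386 ≡ 1127 · 256 · 4 · 1024 · 347 · 16 ≡ 1 (mod 1387).
Since the result is 1, base 4 gives no evidence that 1387 is composite.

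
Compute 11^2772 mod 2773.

11^1 ≡ 11 (mod 2773)
11^2 ≡ 11^2 = 121 ≡ 121 (mod 2773)
11^4 ≡ 121^2 = 14641 ≡ 776 (mod 2773)
11^8 ≡ 776^2 = 602176 ≡ 435 (mod 2773)
11^16 ≡ 435^2 = 189225 ≡ 661 (mod 2773)
11^32 ≡ 661^2 = 436921 ≡ 1560 (mod 2773)
11^64 ≡ 1560^2 = 2433600 ≡ 1679 (mod 2773)
11^128 ≡ 1679^2 = 2819041 ≡ 1673 (mod 2773)
11^256 ≡ 1673^2 = 2798929 ≡ 972 (mod 2773)
11^512 ≡ 972^2 = 944784 ≡ 1964 (mod 2773)
11^1024 ≡ 1964^2 = 3857296 ≡ 53 (mod 2773)
11^2048 ≡ 53^2 = 2809 ≡ 36 (mod 2773)
2772 = 2048 + 512 + 128 + 64 + 16 + 4 in binary powers of 2.
So 11^2772 ≡ 36 · 1964 · 1673 · 1679 · 661 · 776 ≡ 1933 (mod 2773).
Since 1933 ≠ 1, base 11 is a Fermat witness: 2773 is composite.

1933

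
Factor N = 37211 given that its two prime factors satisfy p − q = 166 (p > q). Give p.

293

Since p = q + 166, we have 37211 = q(q + 166), so q² + 166q − 37211 = 0.
Discriminant: 166² + 4·37211 = 27556 + 148844 = 176400; √176400 = 420.
q = (−166 + 420)/2 = 127, and p = q + 166 = 293.
Check: 127 · 293 = 37211.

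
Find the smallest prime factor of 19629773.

19629773 is odd.
Digit sum 44, not divisible by 3.
Ends in 3: not divisible by 5.
7: 19629773 = 7·2804253 + 2
11: 19629773 = 11·1784524 + 9
13: 19629773 = 13·1509982 + 7
17: 19629773 = 17·1154692 + 9
19: 19629773 = 19·1033145 + 18
23: 19629773 = 23·853468 + 9
29: 19629773 = 29·676888 + 21
31: 19629773 = 31·633218 + 15
37: 19629773 = 37·530534 + 15
41: 19629773 = 41·478774 + 39
43: 19629773 = 43·456506 + 15
47: 19629773 = 47·417654 + 35
53: 19629773 = 53·370373 + 4
59: 19629773 = 59·332708 + 1
61: 19629773 = 61·321799 + 34
67: 19629773 = 67·292981 + 46
71: 19629773 = 71·276475 + 48
73: 19629773 = 73·268901

73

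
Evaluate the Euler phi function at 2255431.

2203200

Factor: 2255431 = 101 · 137 · 163.
φ(2255431) = (101−1) · (137−1) · (163−1) = 100 · 136 · 162 = 2203200.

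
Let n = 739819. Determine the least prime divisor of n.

739819 is odd.
Digit sum 37, not divisible by 3.
Ends in 9: not divisible by 5.
7: 739819 = 7·105688 + 3
11: 739819 = 11·67256 + 3
13: 739819 = 13·56909 + 2
17: 739819 = 17·43518 + 13
19: 739819 = 19·38937 + 16
23: 739819 = 23·32166 + 1
29: 739819 = 29·25511

29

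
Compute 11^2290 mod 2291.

651

11^1 ≡ 11 (mod 2291)
11^2 ≡ 11^2 = 121 ≡ 121 (mod 2291)
11^4 ≡ 121^2 = 14641 ≡ 895 (mod 2291)
11^8 ≡ 895^2 = 801025 ≡ 1466 (mod 2291)
11^16 ≡ 1466^2 = 2149156 ≡ 198 (mod 2291)
11^32 ≡ 198^2 = 39204 ≡ 257 (mod 2291)
11^64 ≡ 257^2 = 66049 ≡ 1901 (mod 2291)
11^128 ≡ 1901^2 = 3613801 ≡ 894 (mod 2291)
11^256 ≡ 894^2 = 799236 ≡ 1968 (mod 2291)
11^512 ≡ 1968^2 = 3873024 ≡ 1234 (mod 2291)
11^1024 ≡ 1234^2 = 1522756 ≡ 1532 (mod 2291)
11^2048 ≡ 1532^2 = 2347024 ≡ 1040 (mod 2291)
2290 = 2048 + 128 + 64 + 32 + 16 + 2 in binary powers of 2.
So 11^2290 ≡ 1040 · 894 · 1901 · 257 · 198 · 121 ≡ 651 (mod 2291).
Since 651 ≠ 1, base 11 is a Fermat witness: 2291 is composite.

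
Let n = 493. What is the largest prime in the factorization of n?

29

493 = 17 · 29
29 is prime.
So 493 = 17 · 29; the largest prime factor is 29.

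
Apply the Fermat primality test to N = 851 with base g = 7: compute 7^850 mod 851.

255

7^1 ≡ 7 (mod 851)
7^2 ≡ 7^2 = 49 ≡ 49 (mod 851)
7^4 ≡ 49^2 = 2401 ≡ 699 (mod 851)
7^8 ≡ 699^2 = 488601 ≡ 127 (mod 851)
7^16 ≡ 127^2 = 16129 ≡ 811 (mod 851)
7^32 ≡ 811^2 = 657721 ≡ 749 (mod 851)
7^64 ≡ 749^2 = 561001 ≡ 192 (mod 851)
7^128 ≡ 192^2 = 36864 ≡ 271 (mod 851)
7^256 ≡ 271^2 = 73441 ≡ 255 (mod 851)
7^512 ≡ 255^2 = 65025 ≡ 349 (mod 851)
850 = 512 + 256 + 64 + 16 + 2 in binary powers of 2.
So 7^850 ≡ 349 · 255 · 192 · 811 · 49 ≡ 255 (mod 851).
Since 255 ≠ 1, base 7 is a Fermat witness: 851 is composite.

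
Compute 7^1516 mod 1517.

107

7^1 ≡ 7 (mod 1517)
7^2 ≡ 7^2 = 49 ≡ 49 (mod 1517)
7^4 ≡ 49^2 = 2401 ≡ 884 (mod 1517)
7^8 ≡ 884^2 = 781456 ≡ 201 (mod 1517)
7^16 ≡ 201^2 = 40401 ≡ 959 (mod 1517)
7^32 ≡ 959^2 = 919681 ≡ 379 (mod 1517)
7^64 ≡ 379^2 = 143641 ≡ 1043 (mod 1517)
7^128 ≡ 1043^2 = 1087849 ≡ 160 (mod 1517)
7^256 ≡ 160^2 = 25600 ≡ 1328 (mod 1517)
7^512 ≡ 1328^2 = 1763584 ≡ 830 (mod 1517)
7^1024 ≡ 830^2 = 688900 ≡ 182 (mod 1517)
1516 = 1024 + 256 + 128 + 64 + 32 + 8 + 4 in binary powers of 2.
So 7^1516 ≡ 182 · 1328 · 160 · 1043 · 379 · 201 · 884 ≡ 107 (mod 1517).
Since 107 ≠ 1, base 7 is a Fermat witness: 1517 is composite.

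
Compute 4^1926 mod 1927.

1390

4^1 ≡ 4 (mod 1927)
4^2 ≡ 4^2 = 16 ≡ 16 (mod 1927)
4^4 ≡ 16^2 = 256 ≡ 256 (mod 1927)
4^8 ≡ 256^2 = 65536 ≡ 18 (mod 1927)
4^16 ≡ 18^2 = 324 ≡ 324 (mod 1927)
4^32 ≡ 324^2 = 104976 ≡ 918 (mod 1927)
4^64 ≡ 918^2 = 842724 ≡ 625 (mod 1927)
4^128 ≡ 625^2 = 390625 ≡ 1371 (mod 1927)
4^256 ≡ 1371^2 = 1879641 ≡ 816 (mod 1927)
4^512 ≡ 816^2 = 665856 ≡ 1041 (mod 1927)
4^1024 ≡ 1041^2 = 1083681 ≡ 707 (mod 1927)
1926 = 1024 + 512 + 256 + 128 + 4 + 2 in binary powers of 2.
So 4^1926 ≡ 707 · 1041 · 816 · 1371 · 256 · 16 ≡ 1390 (mod 1927).
Since 1390 ≠ 1, base 4 is a Fermat witness: 1927 is composite.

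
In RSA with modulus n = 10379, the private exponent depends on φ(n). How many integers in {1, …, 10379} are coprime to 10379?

Factor: 10379 = 97 · 107.
φ(10379) = (97−1) · (107−1) = 96 · 106 = 10176.

10176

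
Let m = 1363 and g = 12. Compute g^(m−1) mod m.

12^1 ≡ 12 (mod 1363)
12^2 ≡ 12^2 = 144 ≡ 144 (mod 1363)
12^4 ≡ 144^2 = 20736 ≡ 291 (mod 1363)
12^8 ≡ 291^2 = 84681 ≡ 175 (mod 1363)
12^16 ≡ 175^2 = 30625 ≡ 639 (mod 1363)
12^32 ≡ 639^2 = 408321 ≡ 784 (mod 1363)
12^64 ≡ 784^2 = 614656 ≡ 1306 (mod 1363)
12^128 ≡ 1306^2 = 1705636 ≡ 523 (mod 1363)
12^256 ≡ 523^2 = 273529 ≡ 929 (mod 1363)
12^512 ≡ 929^2 = 863041 ≡ 262 (mod 1363)
12^1024 ≡ 262^2 = 68644 ≡ 494 (mod 1363)
1362 = 1024 + 256 + 64 + 16 + 2 in binary powers of 2.
So 12^1362 ≡ 494 · 929 · 1306 · 639 · 144 ≡ 202 (mod 1363).
Since 202 ≠ 1, base 12 is a Fermat witness: 1363 is composite.

202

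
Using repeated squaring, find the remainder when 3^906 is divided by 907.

3^1 ≡ 3 (mod 907)
3^2 ≡ 3^2 = 9 ≡ 9 (mod 907)
3^4 ≡ 9^2 = 81 ≡ 81 (mod 907)
3^8 ≡ 81^2 = 6561 ≡ 212 (mod 907)
3^16 ≡ 212^2 = 44944 ≡ 501 (mod 907)
3^32 ≡ 501^2 = 251001 ≡ 669 (mod 907)
3^64 ≡ 669^2 = 447561 ≡ 410 (mod 907)
3^128 ≡ 410^2 = 168100 ≡ 305 (mod 907)
3^256 ≡ 305^2 = 93025 ≡ 511 (mod 907)
3^512 ≡ 511^2 = 261121 ≡ 812 (mod 907)
906 = 512 + 256 + 128 + 8 + 2 in binary powers of 2.
So 3^906 ≡ 812 · 511 · 305 · 212 · 9 ≡ 1 (mod 907).
Since the result is 1, base 3 gives no evidence that 907 is composite.

1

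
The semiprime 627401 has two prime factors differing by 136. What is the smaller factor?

727

Since p = q + 136, we have 627401 = q(q + 136), so q² + 136q − 627401 = 0.
Discriminant: 136² + 4·627401 = 18496 + 2509604 = 2528100; √2528100 = 1590.
q = (−136 + 1590)/2 = 727, and p = q + 136 = 863.
Check: 727 · 863 = 627401.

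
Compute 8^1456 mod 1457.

8^1 ≡ 8 (mod 1457)
8^2 ≡ 8^2 = 64 ≡ 64 (mod 1457)
8^4 ≡ 64^2 = 4096 ≡ 1182 (mod 1457)
8^8 ≡ 1182^2 = 1397124 ≡ 1318 (mod 1457)
8^16 ≡ 1318^2 = 1737124 ≡ 380 (mod 1457)
8^32 ≡ 380^2 = 144400 ≡ 157 (mod 1457)
8^64 ≡ 157^2 = 24649 ≡ 1337 (mod 1457)
8^128 ≡ 1337^2 = 1787569 ≡ 1287 (mod 1457)
8^256 ≡ 1287^2 = 1656369 ≡ 1217 (mod 1457)
8^512 ≡ 1217^2 = 1481089 ≡ 777 (mod 1457)
8^1024 ≡ 777^2 = 603729 ≡ 531 (mod 1457)
1456 = 1024 + 256 + 128 + 32 + 16 in binary powers of 2.
So 8^1456 ≡ 531 · 1217 · 1287 · 157 · 380 ≡ 1093 (mod 1457).
Since 1093 ≠ 1, base 8 is a Fermat witness: 1457 is composite.

1093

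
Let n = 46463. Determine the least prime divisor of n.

46463 is odd.
Digit sum 23, not divisible by 3.
Ends in 3: not divisible by 5.
7: 46463 = 7·6637 + 4
11: 46463 = 11·4223 + 10
13: 46463 = 13·3574 + 1
17: 46463 = 17·2733 + 2
19: 46463 = 19·2445 + 8
23: 46463 = 23·2020 + 3
29: 46463 = 29·1602 + 5
31: 46463 = 31·1498 + 25
37: 46463 = 37·1255 + 28
41: 46463 = 41·1133 + 10
43: 46463 = 43·1080 + 23
47: 46463 = 47·988 + 27
53: 46463 = 53·876 + 35
59: 46463 = 59·787 + 30
61: 46463 = 61·761 + 42
67: 46463 = 67·693 + 32
71: 46463 = 71·654 + 29
73: 46463 = 73·636 + 35
79: 46463 = 79·588 + 11
83: 46463 = 83·559 + 66
89: 46463 = 89·522 + 5
97: 46463 = 97·479

97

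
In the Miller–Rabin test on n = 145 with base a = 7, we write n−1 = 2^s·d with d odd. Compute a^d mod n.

145 − 1 = 144 = 2^4 · 9, so d = 9.
7^1 ≡ 7 (mod 145)
7^2 ≡ 7^2 = 49 ≡ 49 (mod 145)
7^4 ≡ 49^2 = 2401 ≡ 81 (mod 145)
7^8 ≡ 81^2 = 6561 ≡ 36 (mod 145)
9 = 8 + 1 in binary powers of 2.
So 7^9 ≡ 36 · 7 ≡ 107 (mod 145).
Squaring chain: 107 → 139 → 36 → 136; never reaches −1, so base 7 is a Miller–Rabin witness that 145 is composite.

107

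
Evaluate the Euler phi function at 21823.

21528

Factor: 21823 = 139 · 157.
φ(21823) = (139−1) · (157−1) = 138 · 156 = 21528.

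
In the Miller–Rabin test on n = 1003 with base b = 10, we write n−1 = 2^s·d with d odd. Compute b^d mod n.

1003 − 1 = 1002 = 2^1 · 501, so d = 501.
10^1 ≡ 10 (mod 1003)
10^2 ≡ 10^2 = 100 ≡ 100 (mod 1003)
10^4 ≡ 100^2 = 10000 ≡ 973 (mod 1003)
10^8 ≡ 973^2 = 946729 ≡ 900 (mod 1003)
10^16 ≡ 900^2 = 810000 ≡ 579 (mod 1003)
10^32 ≡ 579^2 = 335241 ≡ 239 (mod 1003)
10^64 ≡ 239^2 = 57121 ≡ 953 (mod 1003)
10^128 ≡ 953^2 = 908209 ≡ 494 (mod 1003)
10^256 ≡ 494^2 = 244036 ≡ 307 (mod 1003)
501 = 256 + 128 + 64 + 32 + 16 + 4 + 1 in binary powers of 2.
So 10^501 ≡ 307 · 494 · 953 · 239 · 579 · 973 · 10 ≡ 516 (mod 1003).
Squaring chain: 516; never reaches −1, so base 10 is a Miller–Rabin witness that 1003 is composite.

516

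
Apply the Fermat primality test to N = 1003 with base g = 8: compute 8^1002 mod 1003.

812

8^1 ≡ 8 (mod 1003)
8^2 ≡ 8^2 = 64 ≡ 64 (mod 1003)
8^4 ≡ 64^2 = 4096 ≡ 84 (mod 1003)
8^8 ≡ 84^2 = 7056 ≡ 35 (mod 1003)
8^16 ≡ 35^2 = 1225 ≡ 222 (mod 1003)
8^32 ≡ 222^2 = 49284 ≡ 137 (mod 1003)
8^64 ≡ 137^2 = 18769 ≡ 715 (mod 1003)
8^128 ≡ 715^2 = 511225 ≡ 698 (mod 1003)
8^256 ≡ 698^2 = 487204 ≡ 749 (mod 1003)
8^512 ≡ 749^2 = 561001 ≡ 324 (mod 1003)
1002 = 512 + 256 + 128 + 64 + 32 + 8 + 2 in binary powers of 2.
So 8^1002 ≡ 324 · 749 · 698 · 715 · 137 · 35 · 64 ≡ 812 (mod 1003).
Since 812 ≠ 1, base 8 is a Fermat witness: 1003 is composite.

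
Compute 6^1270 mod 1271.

6^1 ≡ 6 (mod 1271)
6^2 ≡ 6^2 = 36 ≡ 36 (mod 1271)
6^4 ≡ 36^2 = 1296 ≡ 25 (mod 1271)
6^8 ≡ 25^2 = 625 ≡ 625 (mod 1271)
6^16 ≡ 625^2 = 390625 ≡ 428 (mod 1271)
6^32 ≡ 428^2 = 183184 ≡ 160 (mod 1271)
6^64 ≡ 160^2 = 25600 ≡ 180 (mod 1271)
6^128 ≡ 180^2 = 32400 ≡ 625 (mod 1271)
6^256 ≡ 625^2 = 390625 ≡ 428 (mod 1271)
6^512 ≡ 428^2 = 183184 ≡ 160 (mod 1271)
6^1024 ≡ 160^2 = 25600 ≡ 180 (mod 1271)
1270 = 1024 + 128 + 64 + 32 + 16 + 4 + 2 in binary powers of 2.
So 6^1270 ≡ 180 · 625 · 180 · 160 · 428 · 25 · 36 ≡ 583 (mod 1271).
Since 583 ≠ 1, base 6 is a Fermat witness: 1271 is composite.

583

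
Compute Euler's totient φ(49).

Factor: 49 = 7^2.
φ(49) = 7^1·(7−1) = 42.

42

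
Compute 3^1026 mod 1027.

3^1 ≡ 3 (mod 1027)
3^2 ≡ 3^2 = 9 ≡ 9 (mod 1027)
3^4 ≡ 9^2 = 81 ≡ 81 (mod 1027)
3^8 ≡ 81^2 = 6561 ≡ 399 (mod 1027)
3^16 ≡ 399^2 = 159201 ≡ 16 (mod 1027)
3^32 ≡ 16^2 = 256 ≡ 256 (mod 1027)
3^64 ≡ 256^2 = 65536 ≡ 835 (mod 1027)
3^128 ≡ 835^2 = 697225 ≡ 919 (mod 1027)
3^256 ≡ 919^2 = 844561 ≡ 367 (mod 1027)
3^512 ≡ 367^2 = 134689 ≡ 152 (mod 1027)
3^1024 ≡ 152^2 = 23104 ≡ 510 (mod 1027)
1026 = 1024 + 2 in binary powers of 2.
So 3^1026 ≡ 510 · 9 ≡ 482 (mod 1027).
Since 482 ≠ 1, base 3 is a Fermat witness: 1027 is composite.

482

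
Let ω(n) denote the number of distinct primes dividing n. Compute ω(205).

2

205 = 5 · 41
205 = 5 · 41, which has 2 distinct prime factors.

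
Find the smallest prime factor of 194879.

194879 is odd.
Digit sum 38, not divisible by 3.
Ends in 9: not divisible by 5.
7: 194879 = 7·27839 + 6
11: 194879 = 11·17716 + 3
13: 194879 = 13·14990 + 9
17: 194879 = 17·11463 + 8
19: 194879 = 19·10256 + 15
23: 194879 = 23·8473

23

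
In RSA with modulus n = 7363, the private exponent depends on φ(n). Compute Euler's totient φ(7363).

Factor: 7363 = 37 · 199.
φ(7363) = (37−1) · (199−1) = 36 · 198 = 7128.

7128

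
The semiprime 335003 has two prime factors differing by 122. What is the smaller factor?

521

Since p = q + 122, we have 335003 = q(q + 122), so q² + 122q − 335003 = 0.
Discriminant: 122² + 4·335003 = 14884 + 1340012 = 1354896; √1354896 = 1164.
q = (−122 + 1164)/2 = 521, and p = q + 122 = 643.
Check: 521 · 643 = 335003.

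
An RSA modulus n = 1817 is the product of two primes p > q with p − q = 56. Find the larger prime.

Since p = q + 56, we have 1817 = q(q + 56), so q² + 56q − 1817 = 0.
Discriminant: 56² + 4·1817 = 3136 + 7268 = 10404; √10404 = 102.
q = (−56 + 102)/2 = 23, and p = q + 56 = 79.
Check: 23 · 79 = 1817.

79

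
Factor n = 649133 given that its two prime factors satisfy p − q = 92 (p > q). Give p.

Since p = q + 92, we have 649133 = q(q + 92), so q² + 92q − 649133 = 0.
Discriminant: 92² + 4·649133 = 8464 + 2596532 = 2604996; √2604996 = 1614.
q = (−92 + 1614)/2 = 761, and p = q + 92 = 853.
Check: 761 · 853 = 649133.

853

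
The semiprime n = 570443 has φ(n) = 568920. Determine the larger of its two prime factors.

φ(n) = (p−1)(q−1) = n − (p+q) + 1, so p + q = 570443 − 568920 + 1 = 1524.
p and q are the roots of t² − 1524t + 570443 = 0.
Discriminant: 1524² − 4·570443 = 2322576 − 2281772 = 40804; √40804 = 202.
q = (1524 − 202)/2 = 661, p = (1524 + 202)/2 = 863.
Check: 661 · 863 = 570443.

863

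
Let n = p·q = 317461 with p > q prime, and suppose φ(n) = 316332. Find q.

523

φ(n) = (p−1)(q−1) = n − (p+q) + 1, so p + q = 317461 − 316332 + 1 = 1130.
p and q are the roots of t² − 1130t + 317461 = 0.
Discriminant: 1130² − 4·317461 = 1276900 − 1269844 = 7056; √7056 = 84.
q = (1130 − 84)/2 = 523, p = (1130 + 84)/2 = 607.
Check: 523 · 607 = 317461.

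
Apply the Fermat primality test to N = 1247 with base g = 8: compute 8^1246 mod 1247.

8^1 ≡ 8 (mod 1247)
8^2 ≡ 8^2 = 64 ≡ 64 (mod 1247)
8^4 ≡ 64^2 = 4096 ≡ 355 (mod 1247)
8^8 ≡ 355^2 = 126025 ≡ 78 (mod 1247)
8^16 ≡ 78^2 = 6084 ≡ 1096 (mod 1247)
8^32 ≡ 1096^2 = 1201216 ≡ 355 (mod 1247)
8^64 ≡ 355^2 = 126025 ≡ 78 (mod 1247)
8^128 ≡ 78^2 = 6084 ≡ 1096 (mod 1247)
8^256 ≡ 1096^2 = 1201216 ≡ 355 (mod 1247)
8^512 ≡ 355^2 = 126025 ≡ 78 (mod 1247)
8^1024 ≡ 78^2 = 6084 ≡ 1096 (mod 1247)
1246 = 1024 + 128 + 64 + 16 + 8 + 4 + 2 in binary powers of 2.
So 8^1246 ≡ 1096 · 1096 · 78 · 1096 · 78 · 355 · 64 ≡ 173 (mod 1247).
Since 173 ≠ 1, base 8 is a Fermat witness: 1247 is composite.

173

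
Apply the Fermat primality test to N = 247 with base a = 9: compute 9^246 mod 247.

9^1 ≡ 9 (mod 247)
9^2 ≡ 9^2 = 81 ≡ 81 (mod 247)
9^4 ≡ 81^2 = 6561 ≡ 139 (mod 247)
9^8 ≡ 139^2 = 19321 ≡ 55 (mod 247)
9^16 ≡ 55^2 = 3025 ≡ 61 (mod 247)
9^32 ≡ 61^2 = 3721 ≡ 16 (mod 247)
9^64 ≡ 16^2 = 256 ≡ 9 (mod 247)
9^128 ≡ 9^2 = 81 ≡ 81 (mod 247)
246 = 128 + 64 + 32 + 16 + 4 + 2 in binary powers of 2.
So 9^246 ≡ 81 · 9 · 16 · 61 · 139 · 81 ≡ 235 (mod 247).
Since 235 ≠ 1, base 9 is a Fermat witness: 247 is composite.

235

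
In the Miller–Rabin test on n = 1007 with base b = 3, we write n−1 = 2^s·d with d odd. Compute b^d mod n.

298

1007 − 1 = 1006 = 2^1 · 503, so d = 503.
3^1 ≡ 3 (mod 1007)
3^2 ≡ 3^2 = 9 ≡ 9 (mod 1007)
3^4 ≡ 9^2 = 81 ≡ 81 (mod 1007)
3^8 ≡ 81^2 = 6561 ≡ 519 (mod 1007)
3^16 ≡ 519^2 = 269361 ≡ 492 (mod 1007)
3^32 ≡ 492^2 = 242064 ≡ 384 (mod 1007)
3^64 ≡ 384^2 = 147456 ≡ 434 (mod 1007)
3^128 ≡ 434^2 = 188356 ≡ 47 (mod 1007)
3^256 ≡ 47^2 = 2209 ≡ 195 (mod 1007)
503 = 256 + 128 + 64 + 32 + 16 + 4 + 2 + 1 in binary powers of 2.
So 3^503 ≡ 195 · 47 · 434 · 384 · 492 · 81 · 9 · 3 ≡ 298 (mod 1007).
Squaring chain: 298; never reaches −1, so base 3 is a Miller–Rabin witness that 1007 is composite.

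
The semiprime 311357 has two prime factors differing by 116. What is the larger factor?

619

Since p = q + 116, we have 311357 = q(q + 116), so q² + 116q − 311357 = 0.
Discriminant: 116² + 4·311357 = 13456 + 1245428 = 1258884; √1258884 = 1122.
q = (−116 + 1122)/2 = 503, and p = q + 116 = 619.
Check: 503 · 619 = 311357.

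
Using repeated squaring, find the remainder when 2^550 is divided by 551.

2^1 ≡ 2 (mod 551)
2^2 ≡ 2^2 = 4 ≡ 4 (mod 551)
2^4 ≡ 4^2 = 16 ≡ 16 (mod 551)
2^8 ≡ 16^2 = 256 ≡ 256 (mod 551)
2^16 ≡ 256^2 = 65536 ≡ 518 (mod 551)
2^32 ≡ 518^2 = 268324 ≡ 538 (mod 551)
2^64 ≡ 538^2 = 289444 ≡ 169 (mod 551)
2^128 ≡ 169^2 = 28561 ≡ 460 (mod 551)
2^256 ≡ 460^2 = 211600 ≡ 16 (mod 551)
2^512 ≡ 16^2 = 256 ≡ 256 (mod 551)
550 = 512 + 32 + 4 + 2 in binary powers of 2.
So 2^550 ≡ 256 · 538 · 16 · 4 ≡ 245 (mod 551).
Since 245 ≠ 1, base 2 is a Fermat witness: 551 is composite.

245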